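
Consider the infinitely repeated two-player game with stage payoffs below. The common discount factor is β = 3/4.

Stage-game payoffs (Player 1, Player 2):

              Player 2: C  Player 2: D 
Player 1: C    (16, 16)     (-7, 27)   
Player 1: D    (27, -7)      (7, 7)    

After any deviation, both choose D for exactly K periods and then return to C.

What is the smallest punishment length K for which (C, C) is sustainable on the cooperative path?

Need Σ_{k=1}^{K} β^k ≥ (27−16)/(16−7) = 1.2222 at β = 3/4.
At K = 1 the sum is 0.7500 < 1.2222; at K = 2 it is 1.3125 ≥ 1.2222.
So the minimum punishment length is K = 2.

2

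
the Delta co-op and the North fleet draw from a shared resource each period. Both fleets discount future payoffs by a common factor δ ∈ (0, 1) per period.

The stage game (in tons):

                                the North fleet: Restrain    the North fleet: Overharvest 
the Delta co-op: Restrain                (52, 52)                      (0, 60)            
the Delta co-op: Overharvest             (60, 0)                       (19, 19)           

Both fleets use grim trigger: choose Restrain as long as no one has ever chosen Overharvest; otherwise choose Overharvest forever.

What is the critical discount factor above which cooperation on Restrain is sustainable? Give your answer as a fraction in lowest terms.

8/41

One-period gain from deviating is 60 − 52 = 8. The loss is 52 − 19 = 33 in every subsequent period, with present value 33·δ/(1−δ).
Deviation is unprofitable when 33·δ/(1−δ) ≥ 8, i.e. δ/(1−δ) ≥ 8/33.
Equivalently δ ≥ 8/(8+33) = 8/41.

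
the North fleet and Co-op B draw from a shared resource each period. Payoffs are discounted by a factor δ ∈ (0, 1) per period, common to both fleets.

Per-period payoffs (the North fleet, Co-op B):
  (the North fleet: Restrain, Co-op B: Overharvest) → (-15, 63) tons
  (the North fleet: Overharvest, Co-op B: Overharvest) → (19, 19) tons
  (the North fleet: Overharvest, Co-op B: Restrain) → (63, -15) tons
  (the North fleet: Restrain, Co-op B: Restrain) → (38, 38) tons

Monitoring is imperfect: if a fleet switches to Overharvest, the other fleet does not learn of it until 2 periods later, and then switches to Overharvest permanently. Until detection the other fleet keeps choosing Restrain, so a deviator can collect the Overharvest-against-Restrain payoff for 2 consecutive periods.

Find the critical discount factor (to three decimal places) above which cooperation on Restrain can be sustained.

Deviating for the 2 undetected periods gains 63−38 = 25 per period over cooperation, then loses 38−19 = 19 per period forever once punishment starts.
Gain: 25(1 + δ + … + δ^1); loss: 19·δ^2/(1−δ).
No profitable deviation ⇔ 25(1−δ^2) ≤ 19·δ^2, i.e. δ^2 ≥ 25/(25+19) = 25/44.
Hence δ ≥ (25/44)^(1/2) ≈ 0.754.

0.754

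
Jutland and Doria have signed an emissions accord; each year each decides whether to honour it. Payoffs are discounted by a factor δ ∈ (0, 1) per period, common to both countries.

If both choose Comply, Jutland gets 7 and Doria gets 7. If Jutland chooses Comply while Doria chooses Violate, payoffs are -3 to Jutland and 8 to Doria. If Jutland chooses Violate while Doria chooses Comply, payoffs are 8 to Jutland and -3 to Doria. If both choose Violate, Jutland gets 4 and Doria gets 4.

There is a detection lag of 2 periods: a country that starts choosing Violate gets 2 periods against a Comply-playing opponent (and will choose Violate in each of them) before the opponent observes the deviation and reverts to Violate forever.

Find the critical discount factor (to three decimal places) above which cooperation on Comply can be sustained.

0.500

Deviating for the 2 undetected periods gains 8−7 = 1 per period over cooperation, then loses 7−4 = 3 per period forever once punishment starts.
Gain: 1(1 + δ + … + δ^1); loss: 3·δ^2/(1−δ).
No profitable deviation ⇔ 1(1−δ^2) ≤ 3·δ^2, i.e. δ^2 ≥ 1/(1+3) = 1/4.
Hence δ ≥ (1/4)^(1/2) ≈ 0.500.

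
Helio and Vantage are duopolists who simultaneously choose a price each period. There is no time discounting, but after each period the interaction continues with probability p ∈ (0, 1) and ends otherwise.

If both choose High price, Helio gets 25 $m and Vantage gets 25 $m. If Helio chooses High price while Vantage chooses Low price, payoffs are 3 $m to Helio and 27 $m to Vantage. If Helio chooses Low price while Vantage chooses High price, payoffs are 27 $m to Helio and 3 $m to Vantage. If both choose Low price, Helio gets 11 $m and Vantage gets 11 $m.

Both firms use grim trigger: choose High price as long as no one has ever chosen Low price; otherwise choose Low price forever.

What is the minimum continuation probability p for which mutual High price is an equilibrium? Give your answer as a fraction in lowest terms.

Expected cooperation value is 25 + p·25 + p²·25 + … = 25/(1−p); deviation gives 27 + p·11/(1−p).
25 ≥ 27(1−p) + 11p ⇒ 16p ≥ 2 ⇒ p ≥ 2/16 = 1/8.

1/8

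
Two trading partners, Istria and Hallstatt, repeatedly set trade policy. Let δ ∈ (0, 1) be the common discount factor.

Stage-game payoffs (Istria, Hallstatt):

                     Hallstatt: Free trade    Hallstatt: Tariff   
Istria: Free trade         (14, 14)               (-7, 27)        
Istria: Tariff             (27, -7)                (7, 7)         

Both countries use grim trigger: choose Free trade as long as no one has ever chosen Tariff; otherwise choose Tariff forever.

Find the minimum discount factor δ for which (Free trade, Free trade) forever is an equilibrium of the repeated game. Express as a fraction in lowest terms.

13/20

Cooperation forever yields 14 each period: 14/(1−δ).
Deviating yields 27 once, then 7 forever: 27 + 7δ/(1−δ).
No profitable deviation requires 14/(1−δ) ≥ 27 + 7δ/(1−δ).
Multiplying by (1−δ): 14 ≥ 27(1−δ) + 7δ = 27 − 20δ.
So 20δ ≥ 13, i.e. δ ≥ 13/20.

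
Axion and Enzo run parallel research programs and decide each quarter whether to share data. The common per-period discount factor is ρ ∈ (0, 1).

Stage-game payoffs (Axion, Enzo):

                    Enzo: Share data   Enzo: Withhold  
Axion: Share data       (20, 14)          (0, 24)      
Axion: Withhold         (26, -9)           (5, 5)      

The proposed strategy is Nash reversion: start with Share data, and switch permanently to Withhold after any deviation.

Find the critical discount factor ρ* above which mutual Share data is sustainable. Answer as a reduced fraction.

Axion: cooperation gives 20 each period; deviation gives 26 once then 5 forever.
  20/(1−ρ) ≥ 26 + 5ρ/(1−ρ) ⇒ ρ ≥ 6/21 = 2/7.
Enzo: cooperation gives 14 each period; deviation gives 24 once then 5 forever.
  ρ ≥ 10/19.
Both must hold, so the binding constraint is Enzo's: ρ ≥ 10/19.

10/19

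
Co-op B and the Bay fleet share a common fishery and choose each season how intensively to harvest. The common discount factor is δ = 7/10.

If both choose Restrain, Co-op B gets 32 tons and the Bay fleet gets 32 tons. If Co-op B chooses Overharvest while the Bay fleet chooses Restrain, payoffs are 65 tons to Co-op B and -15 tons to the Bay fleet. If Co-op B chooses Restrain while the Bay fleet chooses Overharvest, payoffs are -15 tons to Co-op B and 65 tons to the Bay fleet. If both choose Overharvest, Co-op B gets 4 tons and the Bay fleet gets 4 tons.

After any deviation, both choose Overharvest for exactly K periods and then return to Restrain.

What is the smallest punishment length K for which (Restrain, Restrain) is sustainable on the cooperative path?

IC: δ(1−δ^K)/(1−δ) ≥ (65−32)/(32−4) = 33/28.
With δ = 7/10: need 1 − δ^K ≥ 33/28·(1−7/10)/(7/10), i.e. δ^K ≤ 0.4949.
Since (7/10)^1 = 0.7000 and (7/10)^2 = 0.4900, the smallest such K is 2.

2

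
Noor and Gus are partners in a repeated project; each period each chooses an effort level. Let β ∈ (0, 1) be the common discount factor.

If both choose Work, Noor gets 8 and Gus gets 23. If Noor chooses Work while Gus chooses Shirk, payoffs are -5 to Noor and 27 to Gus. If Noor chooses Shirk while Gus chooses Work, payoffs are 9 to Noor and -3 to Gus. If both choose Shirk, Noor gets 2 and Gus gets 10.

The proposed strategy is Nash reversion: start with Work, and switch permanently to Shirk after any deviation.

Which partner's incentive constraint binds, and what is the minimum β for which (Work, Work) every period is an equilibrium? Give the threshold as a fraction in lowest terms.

For Noor: deviation gain 9−8 = 1, per-period punishment loss 8−2 = 6. IC gives β ≥ 1/7.
For Gus: gain 4, loss 13 per period, so β ≥ 4/17.
The tighter constraint is Gus's, so cooperation needs β ≥ 4/17.

Gus; β ≥ 4/17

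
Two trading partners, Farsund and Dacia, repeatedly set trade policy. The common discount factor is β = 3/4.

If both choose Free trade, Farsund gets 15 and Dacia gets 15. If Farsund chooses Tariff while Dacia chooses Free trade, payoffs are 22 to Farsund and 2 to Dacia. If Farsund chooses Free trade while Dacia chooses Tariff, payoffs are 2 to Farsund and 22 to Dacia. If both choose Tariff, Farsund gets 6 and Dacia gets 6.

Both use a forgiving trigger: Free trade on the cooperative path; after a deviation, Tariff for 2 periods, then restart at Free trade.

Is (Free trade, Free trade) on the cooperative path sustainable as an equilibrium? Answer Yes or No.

Yes

IC: β+…+β^2 ≥ (22−15)/(15−6) = 7/9.
At β = 3/4: partial sum = 1.3125 ≥ 0.7778. Cooperation sustainable.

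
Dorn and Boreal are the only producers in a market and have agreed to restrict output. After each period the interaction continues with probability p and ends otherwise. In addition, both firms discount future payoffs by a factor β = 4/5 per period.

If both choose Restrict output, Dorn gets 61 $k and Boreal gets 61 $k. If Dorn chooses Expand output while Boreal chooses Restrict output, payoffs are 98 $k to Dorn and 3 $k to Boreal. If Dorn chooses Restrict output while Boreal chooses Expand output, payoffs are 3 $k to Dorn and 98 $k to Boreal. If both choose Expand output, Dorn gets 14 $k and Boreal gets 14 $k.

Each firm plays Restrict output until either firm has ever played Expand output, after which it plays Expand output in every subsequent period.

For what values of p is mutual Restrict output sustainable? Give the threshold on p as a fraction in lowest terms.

185/336

With continuation probability p and discount β, the effective per-period discount factor is βp.
Grim-trigger IC: βp ≥ (98−61)/(98−14) = 37/84.
So p ≥ (37/84)/(4/5) = 185/336.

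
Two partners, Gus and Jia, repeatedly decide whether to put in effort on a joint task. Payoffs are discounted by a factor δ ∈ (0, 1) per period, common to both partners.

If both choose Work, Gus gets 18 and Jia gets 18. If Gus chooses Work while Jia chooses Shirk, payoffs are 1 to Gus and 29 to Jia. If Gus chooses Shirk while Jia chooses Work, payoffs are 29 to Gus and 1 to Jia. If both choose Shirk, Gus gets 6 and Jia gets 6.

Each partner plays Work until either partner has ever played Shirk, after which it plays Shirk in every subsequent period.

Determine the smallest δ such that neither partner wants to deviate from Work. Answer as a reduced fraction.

11/23

Cooperation forever yields 18 each period: 18/(1−δ).
Deviating yields 29 once, then 6 forever: 29 + 6δ/(1−δ).
No profitable deviation requires 18/(1−δ) ≥ 29 + 6δ/(1−δ).
Multiplying by (1−δ): 18 ≥ 29(1−δ) + 6δ = 29 − 23δ.
So 23δ ≥ 11, i.e. δ ≥ 11/23.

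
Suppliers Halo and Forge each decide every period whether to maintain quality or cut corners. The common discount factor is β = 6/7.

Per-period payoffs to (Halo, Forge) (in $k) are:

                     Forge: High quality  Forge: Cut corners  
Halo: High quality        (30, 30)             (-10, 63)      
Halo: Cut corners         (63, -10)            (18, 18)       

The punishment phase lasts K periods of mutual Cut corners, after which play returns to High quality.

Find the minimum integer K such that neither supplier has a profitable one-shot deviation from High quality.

4

Need Σ_{k=1}^{K} β^k ≥ (63−30)/(30−18) = 2.7500 at β = 6/7.
At K = 3 the sum is 2.2216 < 2.7500; at K = 4 it is 2.7613 ≥ 2.7500.
So the minimum punishment length is K = 4.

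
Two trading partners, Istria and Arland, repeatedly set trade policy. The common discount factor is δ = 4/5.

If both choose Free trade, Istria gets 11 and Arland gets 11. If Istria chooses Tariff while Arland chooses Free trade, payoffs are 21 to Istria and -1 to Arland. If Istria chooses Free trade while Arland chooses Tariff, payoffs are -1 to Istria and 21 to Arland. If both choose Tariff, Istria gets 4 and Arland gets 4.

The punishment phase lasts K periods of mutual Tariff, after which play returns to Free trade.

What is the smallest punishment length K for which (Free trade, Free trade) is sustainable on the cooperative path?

2

No profitable deviation requires (11−4)(δ+…+δ^K) ≥ 21−11, i.e. δ+…+δ^K ≥ 10/7 ≈ 1.4286.
With δ = 4/5, the partial sums are K=1: 0.8000, K=2: 1.4400.
K = 2 is the first length at which the sum reaches 1.4286.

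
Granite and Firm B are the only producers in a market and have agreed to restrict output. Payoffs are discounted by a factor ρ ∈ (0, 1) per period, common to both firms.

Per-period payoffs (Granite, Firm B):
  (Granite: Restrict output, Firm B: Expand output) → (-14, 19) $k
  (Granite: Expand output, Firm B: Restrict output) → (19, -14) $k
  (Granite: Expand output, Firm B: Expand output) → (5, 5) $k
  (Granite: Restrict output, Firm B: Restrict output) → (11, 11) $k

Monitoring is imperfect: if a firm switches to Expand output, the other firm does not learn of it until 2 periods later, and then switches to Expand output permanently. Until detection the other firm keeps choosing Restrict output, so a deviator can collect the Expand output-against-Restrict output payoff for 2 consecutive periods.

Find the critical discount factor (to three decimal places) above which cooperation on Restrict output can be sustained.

A deviator earns 19 for 2 periods, then 5 forever; cooperating earns 11 forever. Multiplying the IC by (1−ρ):
11 ≥ 19(1−ρ^2) + 5ρ^2, so 14·ρ^2 ≥ 8 and ρ^2 ≥ 4/7.
ρ ≥ (4/7)^(1/2) ≈ 0.756.

0.756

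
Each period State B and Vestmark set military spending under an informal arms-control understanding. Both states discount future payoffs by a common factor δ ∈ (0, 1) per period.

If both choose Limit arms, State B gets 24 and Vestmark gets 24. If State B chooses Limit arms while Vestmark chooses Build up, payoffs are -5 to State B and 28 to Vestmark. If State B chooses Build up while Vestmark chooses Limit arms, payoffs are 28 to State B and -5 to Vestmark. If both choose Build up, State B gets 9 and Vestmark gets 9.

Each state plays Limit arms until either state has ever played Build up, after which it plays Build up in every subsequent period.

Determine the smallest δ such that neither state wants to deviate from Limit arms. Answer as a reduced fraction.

4/19

24/(1−δ) ≥ 28 + 9δ/(1−δ)
24 ≥ 28 − 19δ
δ ≥ 4/19.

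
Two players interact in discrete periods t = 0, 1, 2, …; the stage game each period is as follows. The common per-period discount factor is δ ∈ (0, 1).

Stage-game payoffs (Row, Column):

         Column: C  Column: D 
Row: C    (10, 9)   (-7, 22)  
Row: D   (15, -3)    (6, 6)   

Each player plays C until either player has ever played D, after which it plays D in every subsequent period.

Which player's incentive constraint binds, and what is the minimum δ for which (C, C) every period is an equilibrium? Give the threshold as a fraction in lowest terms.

For Row: deviation gain 15−10 = 5, per-period punishment loss 10−6 = 4. IC gives δ ≥ 5/9.
For Column: gain 13, loss 3 per period, so δ ≥ 13/16.
The tighter constraint is Column's, so cooperation needs δ ≥ 13/16.

Column; δ ≥ 13/16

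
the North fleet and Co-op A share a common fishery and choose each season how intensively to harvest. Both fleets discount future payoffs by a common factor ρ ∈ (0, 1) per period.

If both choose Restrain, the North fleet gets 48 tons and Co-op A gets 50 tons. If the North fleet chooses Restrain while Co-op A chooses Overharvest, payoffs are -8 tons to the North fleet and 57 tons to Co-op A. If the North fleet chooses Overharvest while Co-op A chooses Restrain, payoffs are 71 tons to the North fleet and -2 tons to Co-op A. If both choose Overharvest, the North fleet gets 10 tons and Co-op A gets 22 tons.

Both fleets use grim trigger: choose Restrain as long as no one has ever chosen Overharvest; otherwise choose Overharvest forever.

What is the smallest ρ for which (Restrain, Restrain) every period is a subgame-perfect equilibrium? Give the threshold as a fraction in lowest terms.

23/61

the North fleet's threshold: (71−48)/(71−10) = 23/61.
Co-op A's threshold: (57−50)/(57−22) = 1/5.
23/61 > 1/5, so the North fleet binds and ρ* = 23/61.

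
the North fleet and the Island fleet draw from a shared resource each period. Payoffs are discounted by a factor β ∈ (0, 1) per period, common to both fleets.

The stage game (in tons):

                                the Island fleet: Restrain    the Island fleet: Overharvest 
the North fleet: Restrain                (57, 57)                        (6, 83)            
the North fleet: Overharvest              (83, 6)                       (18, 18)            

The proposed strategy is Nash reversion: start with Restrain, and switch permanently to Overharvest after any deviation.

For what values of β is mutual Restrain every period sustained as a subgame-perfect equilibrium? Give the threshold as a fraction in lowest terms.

Under grim trigger the critical discount factor is (T−C)/(T−P) with T = 83, C = 57, P = 18.
β* = (83−57)/(83−18) = 26/65 = 2/5.

2/5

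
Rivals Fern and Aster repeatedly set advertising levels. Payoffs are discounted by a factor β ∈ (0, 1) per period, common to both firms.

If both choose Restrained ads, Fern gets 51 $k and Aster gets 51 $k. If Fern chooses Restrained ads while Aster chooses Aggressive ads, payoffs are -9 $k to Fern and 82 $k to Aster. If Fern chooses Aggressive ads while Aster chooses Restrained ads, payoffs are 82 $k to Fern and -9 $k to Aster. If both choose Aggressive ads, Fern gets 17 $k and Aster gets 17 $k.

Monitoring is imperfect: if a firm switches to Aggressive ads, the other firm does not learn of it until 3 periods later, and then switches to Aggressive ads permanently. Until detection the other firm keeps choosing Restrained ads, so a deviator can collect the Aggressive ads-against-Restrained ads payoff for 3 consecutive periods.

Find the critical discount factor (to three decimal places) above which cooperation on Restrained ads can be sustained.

0.781

The best deviation is to choose Aggressive ads for all 3 undetected periods, earning 82 each, then 17 forever once detected.
Deviation value: 82(1−β^3)/(1−β) + 17β^3/(1−β); cooperation value: 51/(1−β).
IC: 51 ≥ 82(1−β^3) + 17β^3 = 82 − 65β^3.
So β^3 ≥ 31/65, giving β ≥ (31/65)^(1/3) ≈ 0.781.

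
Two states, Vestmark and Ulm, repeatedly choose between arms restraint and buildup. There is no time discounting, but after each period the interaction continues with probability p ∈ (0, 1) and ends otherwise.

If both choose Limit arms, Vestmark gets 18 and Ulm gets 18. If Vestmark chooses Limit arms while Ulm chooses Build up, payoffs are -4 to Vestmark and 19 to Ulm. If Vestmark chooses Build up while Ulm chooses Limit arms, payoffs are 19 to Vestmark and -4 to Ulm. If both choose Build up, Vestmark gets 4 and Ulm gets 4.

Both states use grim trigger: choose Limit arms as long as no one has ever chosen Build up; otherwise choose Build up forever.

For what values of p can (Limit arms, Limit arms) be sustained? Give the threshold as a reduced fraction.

Expected cooperation value is 18 + p·18 + p²·18 + … = 18/(1−p); deviation gives 19 + p·4/(1−p).
18 ≥ 19(1−p) + 4p ⇒ 15p ≥ 1 ⇒ p ≥ 1/15.

1/15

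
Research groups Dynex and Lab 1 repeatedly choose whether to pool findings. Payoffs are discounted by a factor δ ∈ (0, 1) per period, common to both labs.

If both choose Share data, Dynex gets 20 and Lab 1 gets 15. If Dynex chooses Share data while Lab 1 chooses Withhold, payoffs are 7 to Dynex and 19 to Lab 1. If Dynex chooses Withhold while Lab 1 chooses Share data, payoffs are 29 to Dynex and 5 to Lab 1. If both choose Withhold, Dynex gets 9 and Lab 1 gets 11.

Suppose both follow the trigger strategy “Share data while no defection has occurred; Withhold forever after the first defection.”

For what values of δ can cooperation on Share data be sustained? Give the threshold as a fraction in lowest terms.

Dynex: cooperation gives 20 each period; deviation gives 29 once then 9 forever.
  20/(1−δ) ≥ 29 + 9δ/(1−δ) ⇒ δ ≥ 9/20.
Lab 1: cooperation gives 15 each period; deviation gives 19 once then 11 forever.
  δ ≥ 4/8 = 1/2.
Both must hold, so the binding constraint is Lab 1's: δ ≥ 1/2.

1/2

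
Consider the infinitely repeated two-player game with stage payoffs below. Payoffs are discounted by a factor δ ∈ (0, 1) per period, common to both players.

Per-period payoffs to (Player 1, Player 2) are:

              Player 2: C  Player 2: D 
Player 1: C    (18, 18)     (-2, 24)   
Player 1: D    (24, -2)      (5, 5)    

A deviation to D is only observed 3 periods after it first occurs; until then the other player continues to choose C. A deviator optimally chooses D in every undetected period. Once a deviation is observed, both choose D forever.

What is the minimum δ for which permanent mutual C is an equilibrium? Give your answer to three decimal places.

A deviator earns 24 for 3 periods, then 5 forever; cooperating earns 18 forever. Multiplying the IC by (1−δ):
18 ≥ 24(1−δ^3) + 5δ^3, so 19·δ^3 ≥ 6 and δ^3 ≥ 6/19.
δ ≥ (6/19)^(1/3) ≈ 0.681.

0.681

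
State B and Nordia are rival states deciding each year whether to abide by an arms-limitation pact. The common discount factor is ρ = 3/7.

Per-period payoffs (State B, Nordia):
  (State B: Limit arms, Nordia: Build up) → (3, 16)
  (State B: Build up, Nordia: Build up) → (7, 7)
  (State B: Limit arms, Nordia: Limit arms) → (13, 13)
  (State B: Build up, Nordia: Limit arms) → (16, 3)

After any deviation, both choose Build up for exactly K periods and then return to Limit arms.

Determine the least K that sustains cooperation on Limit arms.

2

Need Σ_{k=1}^{K} ρ^k ≥ (16−13)/(13−7) = 0.5000 at ρ = 3/7.
At K = 1 the sum is 0.4286 < 0.5000; at K = 2 it is 0.6122 ≥ 0.5000.
So the minimum punishment length is K = 2.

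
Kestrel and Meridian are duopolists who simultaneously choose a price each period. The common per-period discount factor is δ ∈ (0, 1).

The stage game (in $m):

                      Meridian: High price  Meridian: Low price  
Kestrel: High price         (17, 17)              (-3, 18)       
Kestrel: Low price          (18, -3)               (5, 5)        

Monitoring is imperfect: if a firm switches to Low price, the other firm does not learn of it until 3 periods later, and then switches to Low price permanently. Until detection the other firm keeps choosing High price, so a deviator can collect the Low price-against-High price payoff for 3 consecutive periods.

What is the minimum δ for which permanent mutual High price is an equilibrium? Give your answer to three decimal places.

Deviating for the 3 undetected periods gains 18−17 = 1 per period over cooperation, then loses 17−5 = 12 per period forever once punishment starts.
Gain: 1(1 + δ + … + δ^2); loss: 12·δ^3/(1−δ).
No profitable deviation ⇔ 1(1−δ^3) ≤ 12·δ^3, i.e. δ^3 ≥ 1/(1+12) = 1/13.
Hence δ ≥ (1/13)^(1/3) ≈ 0.425.

0.425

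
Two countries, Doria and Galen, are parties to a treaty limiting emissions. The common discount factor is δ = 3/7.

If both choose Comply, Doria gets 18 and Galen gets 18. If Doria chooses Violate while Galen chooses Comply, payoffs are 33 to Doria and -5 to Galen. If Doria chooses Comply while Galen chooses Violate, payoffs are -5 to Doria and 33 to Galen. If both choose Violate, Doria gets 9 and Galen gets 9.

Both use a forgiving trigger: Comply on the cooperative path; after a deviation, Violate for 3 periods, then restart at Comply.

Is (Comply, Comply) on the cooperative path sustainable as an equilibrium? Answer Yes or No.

No

A one-shot deviation gives 33 now, then 9 for 3 periods, then back to 18.
Gain from deviating: (33−18) today; loss: (18−9) in each of the next 3 periods.
No-deviation condition: (18−9)(δ+…+δ^3) ≥ 33−18, i.e. δ+…+δ^3 ≥ 5/3.
At δ = 3/7: δ+…+δ^3 = 0.6910 < 1.6667.
So cooperation is not sustainable.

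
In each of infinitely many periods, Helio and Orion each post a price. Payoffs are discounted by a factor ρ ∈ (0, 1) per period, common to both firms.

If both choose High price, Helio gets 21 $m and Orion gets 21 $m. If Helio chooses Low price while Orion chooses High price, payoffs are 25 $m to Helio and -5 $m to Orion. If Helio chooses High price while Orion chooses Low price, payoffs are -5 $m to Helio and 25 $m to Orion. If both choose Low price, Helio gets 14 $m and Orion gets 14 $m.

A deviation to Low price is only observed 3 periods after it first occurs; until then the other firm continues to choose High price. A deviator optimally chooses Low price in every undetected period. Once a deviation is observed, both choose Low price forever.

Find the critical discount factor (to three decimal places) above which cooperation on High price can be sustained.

The best deviation is to choose Low price for all 3 undetected periods, earning 25 each, then 14 forever once detected.
Deviation value: 25(1−ρ^3)/(1−ρ) + 14ρ^3/(1−ρ); cooperation value: 21/(1−ρ).
IC: 21 ≥ 25(1−ρ^3) + 14ρ^3 = 25 − 11ρ^3.
So ρ^3 ≥ 4/11, giving ρ ≥ (4/11)^(1/3) ≈ 0.714.

0.714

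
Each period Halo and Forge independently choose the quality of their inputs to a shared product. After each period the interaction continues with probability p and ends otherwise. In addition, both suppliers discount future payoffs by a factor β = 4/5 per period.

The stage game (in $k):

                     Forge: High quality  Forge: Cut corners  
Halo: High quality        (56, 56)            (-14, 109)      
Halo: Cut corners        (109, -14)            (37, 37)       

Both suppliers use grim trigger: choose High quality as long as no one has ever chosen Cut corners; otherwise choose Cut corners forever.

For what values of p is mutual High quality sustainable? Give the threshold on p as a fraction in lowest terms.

265/288

With continuation probability p and discount β, the effective per-period discount factor is βp.
Grim-trigger IC: βp ≥ (109−56)/(109−37) = 53/72.
So p ≥ (53/72)/(4/5) = 265/288.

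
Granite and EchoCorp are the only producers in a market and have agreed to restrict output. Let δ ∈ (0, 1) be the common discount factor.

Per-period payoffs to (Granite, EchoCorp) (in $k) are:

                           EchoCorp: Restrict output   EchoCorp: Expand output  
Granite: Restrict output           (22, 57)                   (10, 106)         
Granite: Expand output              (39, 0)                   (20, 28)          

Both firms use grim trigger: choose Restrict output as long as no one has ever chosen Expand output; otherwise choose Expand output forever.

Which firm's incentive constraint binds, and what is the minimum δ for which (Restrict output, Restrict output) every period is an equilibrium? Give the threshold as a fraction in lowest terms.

Granite; δ ≥ 17/19

Granite's threshold: (39−22)/(39−20) = 17/19.
EchoCorp's threshold: (106−57)/(106−28) = 49/78.
17/19 > 49/78, so Granite binds and δ* = 17/19.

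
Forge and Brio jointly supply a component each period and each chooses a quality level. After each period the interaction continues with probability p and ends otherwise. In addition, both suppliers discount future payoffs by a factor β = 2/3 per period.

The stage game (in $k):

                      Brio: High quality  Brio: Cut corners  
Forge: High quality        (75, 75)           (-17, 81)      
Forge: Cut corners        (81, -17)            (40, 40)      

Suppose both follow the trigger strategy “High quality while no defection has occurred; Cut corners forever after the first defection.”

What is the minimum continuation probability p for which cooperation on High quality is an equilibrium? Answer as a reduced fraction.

9/41

With continuation probability p and discount β, the effective per-period discount factor is βp.
Grim-trigger IC: βp ≥ (81−75)/(81−40) = 6/41.
So p ≥ (6/41)/(2/3) = 9/41.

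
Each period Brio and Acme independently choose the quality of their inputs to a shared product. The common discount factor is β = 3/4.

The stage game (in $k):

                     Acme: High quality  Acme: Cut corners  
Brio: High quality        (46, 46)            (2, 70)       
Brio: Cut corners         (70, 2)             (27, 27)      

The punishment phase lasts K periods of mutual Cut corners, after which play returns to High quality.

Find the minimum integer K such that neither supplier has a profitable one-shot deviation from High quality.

2

No profitable deviation requires (46−27)(β+…+β^K) ≥ 70−46, i.e. β+…+β^K ≥ 24/19 ≈ 1.2632.
With β = 3/4, the partial sums are K=1: 0.7500, K=2: 1.3125.
K = 2 is the first length at which the sum reaches 1.2632.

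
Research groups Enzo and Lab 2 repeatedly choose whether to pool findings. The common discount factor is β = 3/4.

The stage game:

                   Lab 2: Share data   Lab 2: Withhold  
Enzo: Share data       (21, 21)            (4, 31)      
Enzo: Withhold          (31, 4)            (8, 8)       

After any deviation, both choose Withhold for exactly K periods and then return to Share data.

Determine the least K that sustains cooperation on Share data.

2

No profitable deviation requires (21−8)(β+…+β^K) ≥ 31−21, i.e. β+…+β^K ≥ 10/13 ≈ 0.7692.
With β = 3/4, the partial sums are K=1: 0.7500, K=2: 1.3125.
K = 2 is the first length at which the sum reaches 0.7692.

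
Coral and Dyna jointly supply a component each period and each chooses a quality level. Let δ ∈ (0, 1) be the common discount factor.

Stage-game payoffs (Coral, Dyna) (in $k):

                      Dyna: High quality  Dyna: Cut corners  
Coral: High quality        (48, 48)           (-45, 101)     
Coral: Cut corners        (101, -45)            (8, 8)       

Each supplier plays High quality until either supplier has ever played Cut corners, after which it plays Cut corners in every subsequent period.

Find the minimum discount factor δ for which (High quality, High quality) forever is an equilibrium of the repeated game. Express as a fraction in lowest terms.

53/93

48/(1−δ) ≥ 101 + 8δ/(1−δ)
48 ≥ 101 − 93δ
δ ≥ 53/93.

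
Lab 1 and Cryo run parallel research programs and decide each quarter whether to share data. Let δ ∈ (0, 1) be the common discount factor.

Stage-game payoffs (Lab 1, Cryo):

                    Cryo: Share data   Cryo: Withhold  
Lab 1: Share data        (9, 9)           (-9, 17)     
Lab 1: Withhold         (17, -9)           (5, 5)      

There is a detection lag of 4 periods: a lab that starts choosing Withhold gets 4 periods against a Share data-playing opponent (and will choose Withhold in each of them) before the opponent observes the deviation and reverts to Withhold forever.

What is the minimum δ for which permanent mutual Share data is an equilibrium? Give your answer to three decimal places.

0.904

A deviator earns 17 for 4 periods, then 5 forever; cooperating earns 9 forever. Multiplying the IC by (1−δ):
9 ≥ 17(1−δ^4) + 5δ^4, so 12·δ^4 ≥ 8 and δ^4 ≥ 2/3.
δ ≥ (2/3)^(1/4) ≈ 0.904.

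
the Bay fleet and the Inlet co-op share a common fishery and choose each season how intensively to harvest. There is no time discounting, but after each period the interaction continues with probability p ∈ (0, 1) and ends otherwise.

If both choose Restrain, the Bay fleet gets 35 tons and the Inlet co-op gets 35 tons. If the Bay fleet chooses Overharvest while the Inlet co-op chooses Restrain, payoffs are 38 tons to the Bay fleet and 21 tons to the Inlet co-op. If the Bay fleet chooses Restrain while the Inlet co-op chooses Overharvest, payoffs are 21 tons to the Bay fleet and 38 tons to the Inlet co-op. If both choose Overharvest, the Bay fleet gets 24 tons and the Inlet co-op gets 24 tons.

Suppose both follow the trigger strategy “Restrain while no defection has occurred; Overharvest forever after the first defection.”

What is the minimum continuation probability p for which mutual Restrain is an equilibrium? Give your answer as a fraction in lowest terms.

3/14

With no time discounting, the continuation probability p plays the role of the discount factor.
Grim-trigger IC: 35/(1−p) ≥ 38 + 24p/(1−p) ⇒ p ≥ (38−35)/(38−24) = 3/14.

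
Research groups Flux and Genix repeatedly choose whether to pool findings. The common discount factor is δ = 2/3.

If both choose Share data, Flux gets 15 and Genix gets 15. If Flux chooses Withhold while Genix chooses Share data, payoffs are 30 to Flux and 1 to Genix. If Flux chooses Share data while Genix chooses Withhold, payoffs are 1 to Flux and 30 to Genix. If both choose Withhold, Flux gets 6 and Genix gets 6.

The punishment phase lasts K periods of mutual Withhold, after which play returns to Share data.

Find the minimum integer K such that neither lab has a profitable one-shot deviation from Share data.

5

IC: δ(1−δ^K)/(1−δ) ≥ (30−15)/(15−6) = 5/3.
With δ = 2/3: need 1 − δ^K ≥ 5/3·(1−2/3)/(2/3), i.e. δ^K ≤ 0.1667.
Since (2/3)^4 = 0.1975 and (2/3)^5 = 0.1317, the smallest such K is 5.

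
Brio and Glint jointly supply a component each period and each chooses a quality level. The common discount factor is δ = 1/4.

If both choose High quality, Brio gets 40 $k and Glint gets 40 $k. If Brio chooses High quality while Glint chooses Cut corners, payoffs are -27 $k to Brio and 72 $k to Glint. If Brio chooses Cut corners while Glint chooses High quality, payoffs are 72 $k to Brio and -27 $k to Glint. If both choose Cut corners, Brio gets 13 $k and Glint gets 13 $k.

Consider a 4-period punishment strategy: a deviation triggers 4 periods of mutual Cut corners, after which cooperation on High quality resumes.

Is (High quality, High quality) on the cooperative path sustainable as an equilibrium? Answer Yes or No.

No

A one-shot deviation gives 72 now, then 13 for 4 periods, then back to 40.
Gain from deviating: (72−40) today; loss: (40−13) in each of the next 4 periods.
No-deviation condition: (40−13)(δ+…+δ^4) ≥ 72−40, i.e. δ+…+δ^4 ≥ 32/27.
At δ = 1/4: δ+…+δ^4 = 0.3320 < 1.1852.
So cooperation is not sustainable.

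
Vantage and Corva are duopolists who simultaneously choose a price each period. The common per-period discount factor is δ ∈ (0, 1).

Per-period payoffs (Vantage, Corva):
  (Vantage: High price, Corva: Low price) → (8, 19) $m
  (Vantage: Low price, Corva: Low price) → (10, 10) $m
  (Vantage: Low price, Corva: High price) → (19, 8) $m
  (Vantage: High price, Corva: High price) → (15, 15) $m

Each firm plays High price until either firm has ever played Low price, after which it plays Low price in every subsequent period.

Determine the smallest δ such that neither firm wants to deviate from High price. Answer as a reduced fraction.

4/9

Cooperation forever yields 15 each period: 15/(1−δ).
Deviating yields 19 once, then 10 forever: 19 + 10δ/(1−δ).
No profitable deviation requires 15/(1−δ) ≥ 19 + 10δ/(1−δ).
Multiplying by (1−δ): 15 ≥ 19(1−δ) + 10δ = 19 − 9δ.
So 9δ ≥ 4, i.e. δ ≥ 4/9.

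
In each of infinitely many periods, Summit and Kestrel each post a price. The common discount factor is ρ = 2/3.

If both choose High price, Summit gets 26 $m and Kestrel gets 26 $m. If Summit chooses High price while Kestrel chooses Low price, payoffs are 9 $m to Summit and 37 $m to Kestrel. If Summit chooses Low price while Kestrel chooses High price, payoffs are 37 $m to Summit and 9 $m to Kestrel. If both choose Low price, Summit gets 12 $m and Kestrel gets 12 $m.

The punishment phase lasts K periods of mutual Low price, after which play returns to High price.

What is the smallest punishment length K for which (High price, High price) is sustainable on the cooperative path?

2

Need Σ_{k=1}^{K} ρ^k ≥ (37−26)/(26−12) = 0.7857 at ρ = 2/3.
At K = 1 the sum is 0.6667 < 0.7857; at K = 2 it is 1.1111 ≥ 0.7857.
So the minimum punishment length is K = 2.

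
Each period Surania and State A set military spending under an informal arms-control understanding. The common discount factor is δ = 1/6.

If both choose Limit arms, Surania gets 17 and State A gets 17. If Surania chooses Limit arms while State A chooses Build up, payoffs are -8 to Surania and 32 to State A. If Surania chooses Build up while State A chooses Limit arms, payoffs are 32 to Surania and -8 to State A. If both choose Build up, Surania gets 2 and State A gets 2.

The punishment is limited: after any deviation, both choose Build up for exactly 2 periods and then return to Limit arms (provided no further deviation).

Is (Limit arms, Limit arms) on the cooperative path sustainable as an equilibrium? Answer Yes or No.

No

IC: δ+…+δ^2 ≥ (32−17)/(17−2) = 1.
At δ = 1/6: partial sum = 0.1944 < 1.0000. Cooperation not sustainable.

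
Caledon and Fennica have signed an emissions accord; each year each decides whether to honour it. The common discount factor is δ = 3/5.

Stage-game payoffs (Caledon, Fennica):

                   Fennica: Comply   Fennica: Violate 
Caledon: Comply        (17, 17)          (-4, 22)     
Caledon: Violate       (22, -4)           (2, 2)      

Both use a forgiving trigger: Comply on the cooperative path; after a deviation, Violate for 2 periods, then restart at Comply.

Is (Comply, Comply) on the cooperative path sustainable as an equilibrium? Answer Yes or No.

IC: δ+…+δ^2 ≥ (22−17)/(17−2) = 1/3.
At δ = 3/5: partial sum = 0.9600 ≥ 0.3333. Cooperation sustainable.

Yes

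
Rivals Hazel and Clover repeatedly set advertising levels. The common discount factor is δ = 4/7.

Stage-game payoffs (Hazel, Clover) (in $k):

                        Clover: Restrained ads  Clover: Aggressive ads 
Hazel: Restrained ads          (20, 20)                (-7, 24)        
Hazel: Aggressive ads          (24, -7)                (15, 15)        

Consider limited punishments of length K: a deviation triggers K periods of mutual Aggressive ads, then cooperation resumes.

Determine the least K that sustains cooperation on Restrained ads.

2

Need Σ_{k=1}^{K} δ^k ≥ (24−20)/(20−15) = 0.8000 at δ = 4/7.
At K = 1 the sum is 0.5714 < 0.8000; at K = 2 it is 0.8980 ≥ 0.8000.
So the minimum punishment length is K = 2.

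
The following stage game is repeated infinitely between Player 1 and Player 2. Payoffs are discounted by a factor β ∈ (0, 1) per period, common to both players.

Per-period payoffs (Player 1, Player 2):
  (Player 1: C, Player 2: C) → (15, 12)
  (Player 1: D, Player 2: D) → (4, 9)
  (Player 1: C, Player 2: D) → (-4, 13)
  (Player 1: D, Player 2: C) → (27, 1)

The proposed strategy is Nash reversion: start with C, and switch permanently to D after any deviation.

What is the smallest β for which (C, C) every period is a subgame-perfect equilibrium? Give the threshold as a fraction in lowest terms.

Player 1: cooperation gives 15 each period; deviation gives 27 once then 4 forever.
  15/(1−β) ≥ 27 + 4β/(1−β) ⇒ β ≥ 12/23.
Player 2: cooperation gives 12 each period; deviation gives 13 once then 9 forever.
  β ≥ 1/4.
Both must hold, so the binding constraint is Player 1's: β ≥ 12/23.

12/23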